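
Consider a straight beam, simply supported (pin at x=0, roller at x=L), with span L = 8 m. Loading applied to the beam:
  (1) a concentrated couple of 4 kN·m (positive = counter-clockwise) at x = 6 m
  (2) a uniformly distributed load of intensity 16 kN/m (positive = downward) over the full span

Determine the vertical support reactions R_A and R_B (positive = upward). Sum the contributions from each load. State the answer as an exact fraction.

Load 1 — applied couple M₀=4 kN·m at a=6 m (b=L-a=2):
  R_A = M₀/L = 4/8 = 1/2 kN
  R_B = -M₀/L = -4/8 = -1/2 kN
Load 2 — uniform load w=16 kN/m over full span:
  R_A = wL/2 = 16·8/2 = 64 kN
  R_B = wL/2 = 16·8/2 = 64 kN
Superposition: R_A = 129/2 kN, R_B = 127/2 kN

R_A = 129/2 kN, R_B = 127/2 kN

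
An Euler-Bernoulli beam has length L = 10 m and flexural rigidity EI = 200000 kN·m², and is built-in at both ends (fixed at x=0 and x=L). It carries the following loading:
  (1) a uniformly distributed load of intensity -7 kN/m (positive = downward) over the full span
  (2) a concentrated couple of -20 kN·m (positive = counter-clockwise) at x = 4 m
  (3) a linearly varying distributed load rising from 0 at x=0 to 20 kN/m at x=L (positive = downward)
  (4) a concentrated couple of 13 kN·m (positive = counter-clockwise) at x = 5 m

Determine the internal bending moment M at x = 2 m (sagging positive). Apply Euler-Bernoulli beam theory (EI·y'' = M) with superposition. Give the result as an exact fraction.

Load 1 — uniform load w=-7 kN/m over full span:
  M_1 = wLx/2 - wL²/12 - wx²/2 = (-7)·10·2/2 - (-7)·10²/12 - (-7)·2²/2 = 7/3 kN·m
Load 2 — applied couple M₀=-20 kN·m at a=4 m (b=L-a=6):
  M_2 = R_Ax - M_A  [x≤a] with R_A=-72/25, M_A=-12/5 = (-72/25)·2 - (-12/5) = -84/25 kN·m
Load 3 — triangular load w₀=20 kN/m (0→w₀ over full span):
  M_3 = 3w₀Lx/20 - w₀L²/30 - w₀x³/(6L) = 3·20·10·2/20 - 20·10²/30 - 20·2³/(6·10) = -28/3 kN·m
Load 4 — applied couple M₀=13 kN·m at a=5 m (b=L-a=5):
  M_4 = R_Ax - M_A  [x≤a] with R_A=39/20, M_A=13/4 = (39/20)·2 - (13/4) = 13/20 kN·m
Superposition: M = Σ M_i = -971/100 kN·m ≈ -9.710000 kN·m

M(2) = -971/100 kN·m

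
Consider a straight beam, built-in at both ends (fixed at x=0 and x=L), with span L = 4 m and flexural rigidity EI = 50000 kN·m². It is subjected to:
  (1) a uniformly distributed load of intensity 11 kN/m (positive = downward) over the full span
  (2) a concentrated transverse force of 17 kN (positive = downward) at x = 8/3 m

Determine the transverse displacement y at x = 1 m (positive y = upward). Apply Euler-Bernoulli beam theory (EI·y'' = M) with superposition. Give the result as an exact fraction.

Load 1 — uniform load w=11 kN/m over full span:
  y_1 = -wx²(L-x)²/(24EI) = -11·1²·(4-1)²/(24·50000) = -33/400000 m
Load 2 — point force P=17 kN at a=8/3 m (b=L-a=4/3):
  y_2 = -Pb²x²(3aL-(3a+b)x)/(6L³EI)  [x≤a] = -17·(4/3)²·1²·(3·(8/3)·4-(3·(8/3)+(4/3))·1)/(6·4³·50000) = -289/8100000 m
Superposition: y = Σ y_i = -3829/32400000 m ≈ -0.000118 m

y(1) = -3829/32400000 m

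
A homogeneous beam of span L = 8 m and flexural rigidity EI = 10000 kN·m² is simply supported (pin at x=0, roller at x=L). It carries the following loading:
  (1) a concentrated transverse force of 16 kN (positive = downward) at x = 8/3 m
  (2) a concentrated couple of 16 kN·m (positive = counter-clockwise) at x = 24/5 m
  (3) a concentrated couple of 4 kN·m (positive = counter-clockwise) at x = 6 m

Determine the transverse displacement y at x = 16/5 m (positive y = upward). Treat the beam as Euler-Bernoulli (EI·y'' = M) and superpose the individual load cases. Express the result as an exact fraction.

y(16/5) = -37997/2109375 m

Load 1 — point force P=16 kN at a=8/3 m (b=L-a=16/3):
  y_1 = -Pa(L-x)(2Lx-a²-x²)/(6LEI)  [x>a] = -16·(8/3)·(8-(16/5))·(2·8·(16/5)-(8/3)²-(16/5)²)/(6·8·10000) = -30464/2109375 m
Load 2 — applied couple M₀=16 kN·m at a=24/5 m (b=L-a=16/5):
  y_2 = (M₀x³/(6L)+C₁x)/EI  [x≤a] with C₁=M₀(3b²-L²)/(6L)=-832/75 = (16·(16/5)³/(6·8)+(-832/75)·(16/5))/10000 = -192/78125 m
Load 3 — applied couple M₀=4 kN·m at a=6 m (b=L-a=2):
  y_3 = (M₀x³/(6L)+C₁x)/EI  [x≤a] with C₁=M₀(3b²-L²)/(6L)=-13/3 = (4·(16/5)³/(6·8)+(-13/3)·(16/5))/10000 = -87/78125 m
Superposition: y = Σ y_i = -37997/2109375 m ≈ -0.018013 m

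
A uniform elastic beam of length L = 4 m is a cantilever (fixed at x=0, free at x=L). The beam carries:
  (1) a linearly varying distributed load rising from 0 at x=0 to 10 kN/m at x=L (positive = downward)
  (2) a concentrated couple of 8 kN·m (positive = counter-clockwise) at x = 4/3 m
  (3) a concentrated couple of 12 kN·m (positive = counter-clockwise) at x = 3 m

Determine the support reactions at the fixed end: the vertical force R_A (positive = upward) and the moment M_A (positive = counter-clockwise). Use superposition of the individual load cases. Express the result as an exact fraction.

Load 1 — triangular load w₀=10 kN/m (0→w₀ over full span):
  R_A = w₀L/2 = 10·4/2 = 20 kN
  M_A = w₀L²/3 = 10·4²/3 = 160/3 kN·m
Load 2 — applied couple M₀=8 kN·m at a=4/3 m (b=L-a=8/3):
  R_A = 0 kN
  M_A = -M₀ = -8 kN·m
Load 3 — applied couple M₀=12 kN·m at a=3 m (b=L-a=1):
  R_A = 0 kN
  M_A = -M₀ = -12 kN·m
Superposition: R_A = 20 kN, M_A = 100/3 kN·m

R_A = 20 kN, M_A = 100/3 kN·m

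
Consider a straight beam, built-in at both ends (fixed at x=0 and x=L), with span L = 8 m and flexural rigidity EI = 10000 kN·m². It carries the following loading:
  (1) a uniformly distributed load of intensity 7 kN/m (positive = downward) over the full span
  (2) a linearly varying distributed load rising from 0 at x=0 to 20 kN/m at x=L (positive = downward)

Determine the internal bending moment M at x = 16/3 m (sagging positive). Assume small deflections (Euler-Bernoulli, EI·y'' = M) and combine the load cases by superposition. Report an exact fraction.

M(16/3) = 2800/81 kN·m

Load 1 — uniform load w=7 kN/m over full span:
  M_1 = wLx/2 - wL²/12 - wx²/2 = 7·8·(16/3)/2 - 7·8²/12 - 7·(16/3)²/2 = 112/9 kN·m
Load 2 — triangular load w₀=20 kN/m (0→w₀ over full span):
  M_2 = 3w₀Lx/20 - w₀L²/30 - w₀x³/(6L) = 3·20·8·(16/3)/20 - 20·8²/30 - 20·(16/3)³/(6·8) = 1792/81 kN·m
Superposition: M = Σ M_i = 2800/81 kN·m ≈ 34.567901 kN·m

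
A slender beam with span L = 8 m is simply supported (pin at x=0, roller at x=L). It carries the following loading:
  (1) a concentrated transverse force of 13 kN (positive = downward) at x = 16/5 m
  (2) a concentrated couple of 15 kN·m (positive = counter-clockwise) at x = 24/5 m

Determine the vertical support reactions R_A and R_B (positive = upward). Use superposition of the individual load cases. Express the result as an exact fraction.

Load 1 — point force P=13 kN at a=16/5 m (b=L-a=24/5):
  R_A = Pb/L = 13·(24/5)/8 = 39/5 kN
  R_B = Pa/L = 13·(16/5)/8 = 26/5 kN
Load 2 — applied couple M₀=15 kN·m at a=24/5 m (b=L-a=16/5):
  R_A = M₀/L = 15/8 kN
  R_B = -M₀/L = -15/8 kN
Superposition: R_A = 387/40 kN, R_B = 133/40 kN

R_A = 387/40 kN, R_B = 133/40 kN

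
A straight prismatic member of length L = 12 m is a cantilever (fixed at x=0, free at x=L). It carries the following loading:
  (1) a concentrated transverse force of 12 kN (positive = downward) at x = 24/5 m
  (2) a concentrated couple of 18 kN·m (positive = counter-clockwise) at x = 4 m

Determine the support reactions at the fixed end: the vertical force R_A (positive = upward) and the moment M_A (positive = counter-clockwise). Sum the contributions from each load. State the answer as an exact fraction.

Load 1 — point force P=12 kN at a=24/5 m (b=L-a=36/5):
  R_A = P = 12 kN
  M_A = Pa = 12·(24/5) = 288/5 kN·m
Load 2 — applied couple M₀=18 kN·m at a=4 m (b=L-a=8):
  R_A = 0 kN
  M_A = -M₀ = -18 kN·m
Superposition: R_A = 12 kN, M_A = 198/5 kN·m

R_A = 12 kN, M_A = 198/5 kN·m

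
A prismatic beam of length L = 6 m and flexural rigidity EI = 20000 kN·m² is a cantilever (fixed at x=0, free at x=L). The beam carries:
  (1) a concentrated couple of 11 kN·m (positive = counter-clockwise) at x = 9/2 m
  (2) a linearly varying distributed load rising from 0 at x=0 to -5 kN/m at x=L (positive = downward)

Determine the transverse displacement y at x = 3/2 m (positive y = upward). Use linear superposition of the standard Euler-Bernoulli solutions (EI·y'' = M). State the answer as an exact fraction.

y(3/2) = 36603/10240000 m

Load 1 — applied couple M₀=11 kN·m at a=9/2 m (b=L-a=3/2):
  y_1 = M₀x²/(2EI)  [x≤a] = 11·(3/2)²/(2·20000) = 99/160000 m
Load 2 — triangular load w₀=-5 kN/m (0→w₀ over full span):
  y_2 = (w₀Lx³/12-w₀L²x²/6-w₀x⁵/(120L))/EI = ((-5)·6·(3/2)³/12-(-5)·6²·(3/2)²/6-(-5)·(3/2)⁵/(120·6))/20000 = 30267/10240000 m
Superposition: y = Σ y_i = 36603/10240000 m ≈ 0.003575 m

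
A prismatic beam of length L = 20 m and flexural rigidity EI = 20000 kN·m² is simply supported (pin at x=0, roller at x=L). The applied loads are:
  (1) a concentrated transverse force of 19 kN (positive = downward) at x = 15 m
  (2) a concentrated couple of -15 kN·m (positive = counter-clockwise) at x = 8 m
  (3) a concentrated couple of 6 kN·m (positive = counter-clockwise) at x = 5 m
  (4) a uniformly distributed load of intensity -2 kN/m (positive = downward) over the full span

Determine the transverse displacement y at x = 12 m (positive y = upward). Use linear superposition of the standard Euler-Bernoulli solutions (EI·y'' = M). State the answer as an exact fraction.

Load 1 — point force P=19 kN at a=15 m (b=L-a=5):
  y_1 = -Pbx(L²-b²-x²)/(6LEI)  [x≤a] = -19·5·12·(20²-5²-12²)/(6·20·20000) = -4389/40000 m
Load 2 — applied couple M₀=-15 kN·m at a=8 m (b=L-a=12):
  y_2 = (M₀x³/(6L)-M₀(x-a)²/2+C₁x)/EI  [x>a] with C₁=M₀(3b²-L²)/(6L)=-4 = ((-15)·12³/(6·20)-(-15)·(12-8)²/2+(-4)·12)/20000 = -9/1250 m
Load 3 — applied couple M₀=6 kN·m at a=5 m (b=L-a=15):
  y_3 = (M₀x³/(6L)-M₀(x-a)²/2+C₁x)/EI  [x>a] with C₁=M₀(3b²-L²)/(6L)=55/4 = (6·12³/(6·20)-6·(12-5)²/2+(55/4)·12)/20000 = 261/50000 m
Load 4 — uniform load w=-2 kN/m over full span:
  y_4 = -wx(L³-2Lx²+x³)/(24EI) = -(-2)·12·(20³-2·20·12²+12³)/(24·20000) = 124/625 m
Superposition: y = Σ y_i = 17339/200000 m ≈ 0.086695 m

y(12) = 17339/200000 m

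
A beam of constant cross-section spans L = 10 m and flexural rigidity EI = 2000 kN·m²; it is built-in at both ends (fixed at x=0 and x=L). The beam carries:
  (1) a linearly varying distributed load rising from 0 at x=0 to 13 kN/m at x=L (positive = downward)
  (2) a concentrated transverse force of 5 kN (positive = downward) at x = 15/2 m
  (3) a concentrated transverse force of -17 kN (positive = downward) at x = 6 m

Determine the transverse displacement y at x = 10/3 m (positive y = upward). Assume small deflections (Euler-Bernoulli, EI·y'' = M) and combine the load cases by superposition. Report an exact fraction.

Load 1 — triangular load w₀=13 kN/m (0→w₀ over full span):
  y_1 = -w₀x²(L-x)²(x+2L)/(120LEI) = -13·(10/3)²·(10-(10/3))²·((10/3)+2·10)/(120·10·2000) = -91/1458 m
Load 2 — point force P=5 kN at a=15/2 m (b=L-a=5/2):
  y_2 = -Pb²x²(3aL-(3a+b)x)/(6L³EI)  [x≤a] = -5·(5/2)²·(10/3)²·(3·(15/2)·10-(3·(15/2)+(5/2))·(10/3))/(6·10³·2000) = -85/20736 m
Load 3 — point force P=-17 kN at a=6 m (b=L-a=4):
  y_3 = -Pb²x²(3aL-(3a+b)x)/(6L³EI)  [x≤a] = -(-17)·4²·(10/3)²·(3·6·10-(3·6+4)·(10/3))/(6·10³·2000) = 272/10125 m
Superposition: y = Σ y_i = -924937/23328000 m ≈ -0.039649 m

y(10/3) = -924937/23328000 m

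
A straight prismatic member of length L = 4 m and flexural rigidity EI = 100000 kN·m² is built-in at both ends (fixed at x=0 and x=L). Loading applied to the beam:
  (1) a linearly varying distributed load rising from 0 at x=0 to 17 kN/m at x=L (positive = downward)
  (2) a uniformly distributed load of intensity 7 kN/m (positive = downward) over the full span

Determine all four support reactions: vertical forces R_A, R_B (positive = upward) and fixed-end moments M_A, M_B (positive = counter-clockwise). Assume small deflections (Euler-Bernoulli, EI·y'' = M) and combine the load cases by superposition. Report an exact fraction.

R_A = 121/5 kN, M_A = 92/5 kN·m, R_B = 189/5 kN, M_B = -344/15 kN·m

Load 1 — triangular load w₀=17 kN/m (0→w₀ over full span):
  R_A = 3w₀L/20 = 3·17·4/20 = 51/5 kN
  M_A = w₀L²/30 = 17·4²/30 = 136/15 kN·m
  R_B = 7w₀L/20 = 7·17·4/20 = 119/5 kN
  M_B = -w₀L²/20 = -17·4²/20 = -68/5 kN·m
Load 2 — uniform load w=7 kN/m over full span:
  R_A = wL/2 = 7·4/2 = 14 kN
  M_A = wL²/12 = 7·4²/12 = 28/3 kN·m
  R_B = wL/2 = 7·4/2 = 14 kN
  M_B = -wL²/12 = -7·4²/12 = -28/3 kN·m
Superposition: R_A = 121/5 kN, M_A = 92/5 kN·m, R_B = 189/5 kN, M_B = -344/15 kN·m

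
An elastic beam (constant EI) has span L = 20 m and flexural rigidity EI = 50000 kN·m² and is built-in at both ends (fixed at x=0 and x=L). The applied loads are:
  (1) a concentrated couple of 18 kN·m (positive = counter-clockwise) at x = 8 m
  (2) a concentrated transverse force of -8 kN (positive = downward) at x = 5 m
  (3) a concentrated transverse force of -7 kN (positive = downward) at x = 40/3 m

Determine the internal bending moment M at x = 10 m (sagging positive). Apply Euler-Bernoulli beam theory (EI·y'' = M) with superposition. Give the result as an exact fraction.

M(10) = -899/45 kN·m

Load 1 — applied couple M₀=18 kN·m at a=8 m (b=L-a=12):
  M_1 = R_Ax - M_A - M₀  [x>a] with R_A=162/125, M_A=54/25 = (162/125)·10 - (54/25) - 18 = -36/5 kN·m
Load 2 — point force P=-8 kN at a=5 m (b=L-a=15):
  M_2 = Pa²(a+3b)(L-x)/L³ - Pa²b/L²  [x>a] = (-8)·5²·(5+3·15)·(20-10)/20³ - (-8)·5²·15/20² = -5 kN·m
Load 3 — point force P=-7 kN at a=40/3 m (b=L-a=20/3):
  M_3 = Pb²(3a+b)x/L³ - Pab²/L²  [x≤a] = (-7)·(20/3)²·(3·(40/3)+(20/3))·10/20³ - (-7)·(40/3)·(20/3)²/20² = -70/9 kN·m
Superposition: M = Σ M_i = -899/45 kN·m ≈ -19.977778 kN·m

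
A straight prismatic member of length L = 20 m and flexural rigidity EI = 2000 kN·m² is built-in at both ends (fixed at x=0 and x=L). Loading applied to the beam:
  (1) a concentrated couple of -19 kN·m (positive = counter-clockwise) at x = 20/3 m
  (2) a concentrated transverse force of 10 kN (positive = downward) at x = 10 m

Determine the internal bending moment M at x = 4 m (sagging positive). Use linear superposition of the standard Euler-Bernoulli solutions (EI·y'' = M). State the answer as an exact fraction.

M(4) = -151/15 kN·m

Load 1 — applied couple M₀=-19 kN·m at a=20/3 m (b=L-a=40/3):
  M_1 = R_Ax - M_A  [x≤a] with R_A=-19/15, M_A=0 = (-19/15)·4 - 0 = -76/15 kN·m
Load 2 — point force P=10 kN at a=10 m (b=L-a=10):
  M_2 = Pb²(3a+b)x/L³ - Pab²/L²  [x≤a] = 10·10²·(3·10+10)·4/20³ - 10·10·10²/20² = -5 kN·m
Superposition: M = Σ M_i = -151/15 kN·m ≈ -10.066667 kN·m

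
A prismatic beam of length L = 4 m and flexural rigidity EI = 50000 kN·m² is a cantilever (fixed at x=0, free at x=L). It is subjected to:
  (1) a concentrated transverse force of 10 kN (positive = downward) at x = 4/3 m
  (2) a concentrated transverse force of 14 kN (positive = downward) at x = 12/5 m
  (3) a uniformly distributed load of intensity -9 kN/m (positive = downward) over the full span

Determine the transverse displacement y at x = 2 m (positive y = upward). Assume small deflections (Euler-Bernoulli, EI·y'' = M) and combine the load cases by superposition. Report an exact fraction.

y(2) = 8027/10125000 m

Load 1 — point force P=10 kN at a=4/3 m (b=L-a=8/3):
  y_1 = -Pa²(3x-a)/(6EI)  [x>a] = -10·(4/3)²·(3·2-(4/3))/(6·50000) = -14/50625 m
Load 2 — point force P=14 kN at a=12/5 m (b=L-a=8/5):
  y_2 = -Px²(3a-x)/(6EI)  [x≤a] = -14·2²·(3·(12/5)-2)/(6·50000) = -91/93750 m
Load 3 — uniform load w=-9 kN/m over full span:
  y_3 = -wx²(x²-4Lx+6L²)/(24EI) = -(-9)·2²·(2²-4·4·2+6·4²)/(24·50000) = 51/25000 m
Superposition: y = Σ y_i = 8027/10125000 m ≈ 0.000793 m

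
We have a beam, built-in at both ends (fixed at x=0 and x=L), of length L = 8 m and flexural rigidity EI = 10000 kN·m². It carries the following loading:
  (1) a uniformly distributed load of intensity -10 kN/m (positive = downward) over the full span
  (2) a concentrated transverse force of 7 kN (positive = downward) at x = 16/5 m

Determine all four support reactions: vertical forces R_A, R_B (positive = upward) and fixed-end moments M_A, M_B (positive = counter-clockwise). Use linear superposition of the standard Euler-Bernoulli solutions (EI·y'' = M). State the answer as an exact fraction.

R_A = -4433/125 kN, M_A = -16976/375 kN·m, R_B = -4692/125 kN, M_B = 17984/375 kN·m

Load 1 — uniform load w=-10 kN/m over full span:
  R_A = wL/2 = (-10)·8/2 = -40 kN
  M_A = wL²/12 = (-10)·8²/12 = -160/3 kN·m
  R_B = wL/2 = (-10)·8/2 = -40 kN
  M_B = -wL²/12 = -(-10)·8²/12 = 160/3 kN·m
Load 2 — point force P=7 kN at a=16/5 m (b=L-a=24/5):
  R_A = Pb²(3a+b)/L³ = 7·(24/5)²·(3·(16/5)+(24/5))/8³ = 567/125 kN
  M_A = Pab²/L² = 7·(16/5)·(24/5)²/8² = 1008/125 kN·m
  R_B = Pa²(a+3b)/L³ = 7·(16/5)²·((16/5)+3·(24/5))/8³ = 308/125 kN
  M_B = -Pa²b/L² = -7·(16/5)²·(24/5)/8² = -672/125 kN·m
Superposition: R_A = -4433/125 kN, M_A = -16976/375 kN·m, R_B = -4692/125 kN, M_B = 17984/375 kN·m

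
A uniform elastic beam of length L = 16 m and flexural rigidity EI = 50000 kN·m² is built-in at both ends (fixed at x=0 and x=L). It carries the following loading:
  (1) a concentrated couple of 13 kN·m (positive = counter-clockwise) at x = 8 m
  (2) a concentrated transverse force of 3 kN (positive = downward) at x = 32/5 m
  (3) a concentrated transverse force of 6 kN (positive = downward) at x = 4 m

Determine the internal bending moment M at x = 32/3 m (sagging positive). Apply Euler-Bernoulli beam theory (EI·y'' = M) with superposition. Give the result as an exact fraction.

M(32/3) = -863/500 kN·m

Load 1 — applied couple M₀=13 kN·m at a=8 m (b=L-a=8):
  M_1 = R_Ax - M_A - M₀  [x>a] with R_A=39/32, M_A=13/4 = (39/32)·(32/3) - (13/4) - 13 = -13/4 kN·m
Load 2 — point force P=3 kN at a=32/5 m (b=L-a=48/5):
  M_2 = Pa²(a+3b)(L-x)/L³ - Pa²b/L²  [x>a] = 3·(32/5)²·((32/5)+3·(48/5))·(16-(32/3))/16³ - 3·(32/5)²·(48/5)/16² = 128/125 kN·m
Load 3 — point force P=6 kN at a=4 m (b=L-a=12):
  M_3 = Pa²(a+3b)(L-x)/L³ - Pa²b/L²  [x>a] = 6·4²·(4+3·12)·(16-(32/3))/16³ - 6·4²·12/16² = 1/2 kN·m
Superposition: M = Σ M_i = -863/500 kN·m ≈ -1.726000 kN·m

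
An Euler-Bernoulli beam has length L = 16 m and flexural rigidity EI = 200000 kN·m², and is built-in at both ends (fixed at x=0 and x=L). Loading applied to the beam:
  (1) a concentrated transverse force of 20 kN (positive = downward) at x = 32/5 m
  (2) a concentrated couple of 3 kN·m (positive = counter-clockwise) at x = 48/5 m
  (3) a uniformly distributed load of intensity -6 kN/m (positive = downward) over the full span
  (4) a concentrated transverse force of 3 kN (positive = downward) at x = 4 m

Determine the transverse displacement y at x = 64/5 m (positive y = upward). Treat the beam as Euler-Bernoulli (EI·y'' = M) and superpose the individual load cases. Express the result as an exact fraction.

y(64/5) = 85547/58593750 m

Load 1 — point force P=20 kN at a=32/5 m (b=L-a=48/5):
  y_1 = -Pa²(L-x)²(3bL-(3b+a)(L-x))/(6L³EI)  [x>a] = -20·(32/5)²·(16-(64/5))²·(3·(48/5)·16-(3·(48/5)+(32/5))·(16-(64/5)))/(6·16³·200000) = -17408/29296875 m
Load 2 — applied couple M₀=3 kN·m at a=48/5 m (b=L-a=32/5):
  y_2 = (R_Ax³/6 - M_Ax²/2 - M₀(x-a)²/2)/EI  [x>a] with R_A=27/100, M_A=24/25 = ((27/100)·(64/5)³/6 - (24/25)·(64/5)²/2 - 3·((64/5)-(48/5))²/2)/200000 = 18/9765625 m
Load 3 — uniform load w=-6 kN/m over full span:
  y_3 = -wx²(L-x)²/(24EI) = -(-6)·(64/5)²·(16-(64/5))²/(24·200000) = 4096/1953125 m
Load 4 — point force P=3 kN at a=4 m (b=L-a=12):
  y_4 = -Pa²(L-x)²(3bL-(3b+a)(L-x))/(6L³EI)  [x>a] = -3·4²·(16-(64/5))²·(3·12·16-(3·12+4)·(16-(64/5)))/(6·16³·200000) = -7/156250 m
Superposition: y = Σ y_i = 85547/58593750 m ≈ 0.001460 m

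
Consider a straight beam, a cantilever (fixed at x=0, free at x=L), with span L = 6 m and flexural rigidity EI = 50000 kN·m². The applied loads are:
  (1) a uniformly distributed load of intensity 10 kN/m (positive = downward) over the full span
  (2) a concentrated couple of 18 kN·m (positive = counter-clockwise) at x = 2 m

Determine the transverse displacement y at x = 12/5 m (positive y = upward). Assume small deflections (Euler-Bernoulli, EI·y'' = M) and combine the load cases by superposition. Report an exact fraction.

y(12/5) = -10737/1562500 m

Load 1 — uniform load w=10 kN/m over full span:
  y_1 = -wx²(x²-4Lx+6L²)/(24EI) = -10·(12/5)²·((12/5)²-4·6·(12/5)+6·6²)/(24·50000) = -3078/390625 m
Load 2 — applied couple M₀=18 kN·m at a=2 m (b=L-a=4):
  y_2 = M₀a(2x-a)/(2EI)  [x>a] = 18·2·(2·(12/5)-2)/(2·50000) = 63/62500 m
Superposition: y = Σ y_i = -10737/1562500 m ≈ -0.006872 m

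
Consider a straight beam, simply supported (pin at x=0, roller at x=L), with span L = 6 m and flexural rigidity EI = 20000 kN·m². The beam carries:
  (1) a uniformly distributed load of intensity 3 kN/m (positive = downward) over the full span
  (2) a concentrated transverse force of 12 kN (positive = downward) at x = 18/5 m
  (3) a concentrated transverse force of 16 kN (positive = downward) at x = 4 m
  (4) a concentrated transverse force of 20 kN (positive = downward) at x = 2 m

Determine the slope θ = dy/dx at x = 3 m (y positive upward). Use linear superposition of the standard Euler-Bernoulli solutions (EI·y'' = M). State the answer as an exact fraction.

θ(3) = -833/11250000 rad

Load 1 — uniform load w=3 kN/m over full span:
  θ_1 = -w(L³-6Lx²+4x³)/(24EI) = -3·(6³-6·6·3²+4·3³)/(24·20000) = 0 rad
Load 2 — point force P=12 kN at a=18/5 m (b=L-a=12/5):
  θ_2 = -Pb(L²-b²-3x²)/(6LEI)  [x≤a] = -12·(12/5)·(6²-(12/5)²-3·3²)/(6·6·20000) = -81/625000 rad
Load 3 — point force P=16 kN at a=4 m (b=L-a=2):
  θ_3 = -Pb(L²-b²-3x²)/(6LEI)  [x≤a] = -16·2·(6²-2²-3·3²)/(6·6·20000) = -1/4500 rad
Load 4 — point force P=20 kN at a=2 m (b=L-a=4):
  θ_4 = -Pa(2L²-6Lx+3x²+a²)/(6LEI)  [x>a] = -20·2·(2·6²-6·6·3+3·3²+2²)/(6·6·20000) = 1/3600 rad
Superposition: θ = Σ θ_i = -833/11250000 rad ≈ -0.000074 rad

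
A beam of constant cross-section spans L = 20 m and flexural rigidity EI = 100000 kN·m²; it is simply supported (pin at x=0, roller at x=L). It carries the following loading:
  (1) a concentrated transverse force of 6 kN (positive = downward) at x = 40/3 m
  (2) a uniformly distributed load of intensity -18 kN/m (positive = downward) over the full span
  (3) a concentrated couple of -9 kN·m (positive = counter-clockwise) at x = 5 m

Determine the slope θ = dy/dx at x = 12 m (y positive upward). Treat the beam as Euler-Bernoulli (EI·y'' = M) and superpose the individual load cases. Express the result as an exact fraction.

Load 1 — point force P=6 kN at a=40/3 m (b=L-a=20/3):
  θ_1 = -Pb(L²-b²-3x²)/(6LEI)  [x≤a] = -6·(20/3)·(20²-(20/3)²-3·12²)/(6·20·100000) = 43/168750 rad
Load 2 — uniform load w=-18 kN/m over full span:
  θ_2 = -w(L³-6Lx²+4x³)/(24EI) = -(-18)·(20³-6·20·12²+4·12³)/(24·100000) = -111/6250 rad
Load 3 — applied couple M₀=-9 kN·m at a=5 m (b=L-a=15):
  θ_3 = (M₀x²/(2L)-M₀(x-a)+C₁)/EI  [x>a] with C₁=M₀(3b²-L²)/(6L)=-165/8 = ((-9)·12²/(2·20)-(-9)·(12-5)+(-165/8))/100000 = 399/4000000 rad
Superposition: θ = Σ θ_i = -1879787/108000000 rad ≈ -0.017405 rad

θ(12) = -1879787/108000000 rad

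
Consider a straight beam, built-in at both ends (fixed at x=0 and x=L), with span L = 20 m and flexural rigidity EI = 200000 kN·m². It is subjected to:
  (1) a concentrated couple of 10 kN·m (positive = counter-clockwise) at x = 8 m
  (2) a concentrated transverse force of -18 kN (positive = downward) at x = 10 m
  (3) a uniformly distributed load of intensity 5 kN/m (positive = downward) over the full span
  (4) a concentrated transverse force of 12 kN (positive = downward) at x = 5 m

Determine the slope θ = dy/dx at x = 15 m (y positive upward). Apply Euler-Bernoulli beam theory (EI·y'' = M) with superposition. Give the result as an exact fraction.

Load 1 — applied couple M₀=10 kN·m at a=8 m (b=L-a=12):
  θ_1 = (R_Ax²/2 - M_Ax - M₀(x-a))/EI  [x>a] with R_A=18/25, M_A=6/5 = ((18/25)·15²/2 - (6/5)·15 - 10·(15-8))/200000 = -7/200000 rad
Load 2 — point force P=-18 kN at a=10 m (b=L-a=10):
  θ_2 = Pa²(L-x)(2bL-(3b+a)(L-x))/(2L³EI)  [x>a] = (-18)·10²·(20-15)·(2·10·20-(3·10+10)·(20-15))/(2·20³·200000) = -9/16000 rad
Load 3 — uniform load w=5 kN/m over full span:
  θ_3 = -wx(L-x)(L-2x)/(12EI) = -5·15·(20-15)·(20-2·15)/(12·200000) = 1/640 rad
Load 4 — point force P=12 kN at a=5 m (b=L-a=15):
  θ_4 = Pa²(L-x)(2bL-(3b+a)(L-x))/(2L³EI)  [x>a] = 12·5²·(20-15)·(2·15·20-(3·15+5)·(20-15))/(2·20³·200000) = 21/128000 rad
Superposition: θ = Σ θ_i = 3613/3200000 rad ≈ 0.001129 rad

θ(15) = 3613/3200000 rad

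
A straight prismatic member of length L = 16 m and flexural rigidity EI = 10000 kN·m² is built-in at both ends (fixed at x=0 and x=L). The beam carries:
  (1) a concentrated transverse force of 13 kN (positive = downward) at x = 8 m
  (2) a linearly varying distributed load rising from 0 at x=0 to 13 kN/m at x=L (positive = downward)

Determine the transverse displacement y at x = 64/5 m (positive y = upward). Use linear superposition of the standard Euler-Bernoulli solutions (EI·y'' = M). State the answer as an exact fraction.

Load 1 — point force P=13 kN at a=8 m (b=L-a=8):
  y_1 = -Pa²(L-x)²(3bL-(3b+a)(L-x))/(6L³EI)  [x>a] = -13·8²·(16-(64/5))²·(3·8·16-(3·8+8)·(16-(64/5)))/(6·16³·10000) = -2288/234375 m
Load 2 — triangular load w₀=13 kN/m (0→w₀ over full span):
  y_2 = -w₀x²(L-x)²(x+2L)/(120LEI) = -13·(64/5)²·(16-(64/5))²·((64/5)+2·16)/(120·16·10000) = -1490944/29296875 m
Superposition: y = Σ y_i = -1776944/29296875 m ≈ -0.060653 m

y(64/5) = -1776944/29296875 m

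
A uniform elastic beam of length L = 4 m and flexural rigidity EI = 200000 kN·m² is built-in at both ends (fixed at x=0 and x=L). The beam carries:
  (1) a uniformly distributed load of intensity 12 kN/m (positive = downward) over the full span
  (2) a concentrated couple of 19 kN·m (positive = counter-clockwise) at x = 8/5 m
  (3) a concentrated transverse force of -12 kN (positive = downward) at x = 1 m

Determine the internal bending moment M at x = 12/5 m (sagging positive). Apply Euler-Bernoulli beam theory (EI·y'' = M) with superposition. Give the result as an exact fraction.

M(12/5) = 713/500 kN·m

Load 1 — uniform load w=12 kN/m over full span:
  M_1 = wLx/2 - wL²/12 - wx²/2 = 12·4·(12/5)/2 - 12·4²/12 - 12·(12/5)²/2 = 176/25 kN·m
Load 2 — applied couple M₀=19 kN·m at a=8/5 m (b=L-a=12/5):
  M_2 = R_Ax - M_A - M₀  [x>a] with R_A=171/25, M_A=57/25 = (171/25)·(12/5) - (57/25) - 19 = -608/125 kN·m
Load 3 — point force P=-12 kN at a=1 m (b=L-a=3):
  M_3 = Pa²(a+3b)(L-x)/L³ - Pa²b/L²  [x>a] = (-12)·1²·(1+3·3)·(4-(12/5))/4³ - (-12)·1²·3/4² = -3/4 kN·m
Superposition: M = Σ M_i = 713/500 kN·m ≈ 1.426000 kN·m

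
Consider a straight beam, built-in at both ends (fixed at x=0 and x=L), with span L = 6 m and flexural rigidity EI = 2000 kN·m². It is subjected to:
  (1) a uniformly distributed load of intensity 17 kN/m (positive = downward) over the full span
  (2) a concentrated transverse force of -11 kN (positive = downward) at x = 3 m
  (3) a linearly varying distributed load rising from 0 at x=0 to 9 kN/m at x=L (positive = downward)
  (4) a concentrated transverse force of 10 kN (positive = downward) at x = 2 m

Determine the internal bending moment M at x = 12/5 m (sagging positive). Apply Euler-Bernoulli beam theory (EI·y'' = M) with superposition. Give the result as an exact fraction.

Load 1 — uniform load w=17 kN/m over full span:
  M_1 = wLx/2 - wL²/12 - wx²/2 = 17·6·(12/5)/2 - 17·6²/12 - 17·(12/5)²/2 = 561/25 kN·m
Load 2 — point force P=-11 kN at a=3 m (b=L-a=3):
  M_2 = Pb²(3a+b)x/L³ - Pab²/L²  [x≤a] = (-11)·3²·(3·3+3)·(12/5)/6³ - (-11)·3·3²/6² = -99/20 kN·m
Load 3 — triangular load w₀=9 kN/m (0→w₀ over full span):
  M_3 = 3w₀Lx/20 - w₀L²/30 - w₀x³/(6L) = 3·9·6·(12/5)/20 - 9·6²/30 - 9·(12/5)³/(6·6) = 648/125 kN·m
Load 4 — point force P=10 kN at a=2 m (b=L-a=4):
  M_4 = Pa²(a+3b)(L-x)/L³ - Pa²b/L²  [x>a] = 10·2²·(2+3·4)·(6-(12/5))/6³ - 10·2²·4/6² = 44/9 kN·m
Superposition: M = Σ M_i = 124033/4500 kN·m ≈ 27.562889 kN·m

M(12/5) = 124033/4500 kN·m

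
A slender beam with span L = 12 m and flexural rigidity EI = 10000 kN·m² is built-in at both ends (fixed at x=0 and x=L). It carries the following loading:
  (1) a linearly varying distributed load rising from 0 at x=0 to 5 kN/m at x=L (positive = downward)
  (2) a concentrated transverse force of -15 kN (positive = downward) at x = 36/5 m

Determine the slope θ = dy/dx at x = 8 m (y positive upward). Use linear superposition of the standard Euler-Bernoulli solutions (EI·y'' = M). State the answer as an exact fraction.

θ(8) = -29/281250 rad

Load 1 — triangular load w₀=5 kN/m (0→w₀ over full span):
  θ_1 = -w₀(2x(L-x)(L-2x)(x+2L)+x²(L-x)²)/(120LEI) = -5·(2·8·(12-8)·(12-2·8)·(8+2·12)+8²·(12-8)²)/(120·12·10000) = 14/5625 rad
Load 2 — point force P=-15 kN at a=36/5 m (b=L-a=24/5):
  θ_2 = Pa²(L-x)(2bL-(3b+a)(L-x))/(2L³EI)  [x>a] = (-15)·(36/5)²·(12-8)·(2·(24/5)·12-(3·(24/5)+(36/5))·(12-8))/(2·12³·10000) = -81/31250 rad
Superposition: θ = Σ θ_i = -29/281250 rad ≈ -0.000103 rad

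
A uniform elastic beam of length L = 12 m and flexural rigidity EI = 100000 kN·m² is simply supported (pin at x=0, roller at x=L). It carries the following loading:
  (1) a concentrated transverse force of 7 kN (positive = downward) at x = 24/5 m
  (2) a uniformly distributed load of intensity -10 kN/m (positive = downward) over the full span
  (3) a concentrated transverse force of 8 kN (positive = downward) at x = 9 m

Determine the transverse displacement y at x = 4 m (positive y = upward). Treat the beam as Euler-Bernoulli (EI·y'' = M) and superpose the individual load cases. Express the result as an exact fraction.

y(4) = 61711/3125000 m

Load 1 — point force P=7 kN at a=24/5 m (b=L-a=36/5):
  y_1 = -Pbx(L²-b²-x²)/(6LEI)  [x≤a] = -7·(36/5)·4·(12²-(36/5)²-4²)/(6·12·100000) = -833/390625 m
Load 2 — uniform load w=-10 kN/m over full span:
  y_2 = -wx(L³-2Lx²+x³)/(24EI) = -(-10)·4·(12³-2·12·4²+4³)/(24·100000) = 44/1875 m
Load 3 — point force P=8 kN at a=9 m (b=L-a=3):
  y_3 = -Pbx(L²-b²-x²)/(6LEI)  [x≤a] = -8·3·4·(12²-3²-4²)/(6·12·100000) = -119/75000 m
Superposition: y = Σ y_i = 61711/3125000 m ≈ 0.019748 m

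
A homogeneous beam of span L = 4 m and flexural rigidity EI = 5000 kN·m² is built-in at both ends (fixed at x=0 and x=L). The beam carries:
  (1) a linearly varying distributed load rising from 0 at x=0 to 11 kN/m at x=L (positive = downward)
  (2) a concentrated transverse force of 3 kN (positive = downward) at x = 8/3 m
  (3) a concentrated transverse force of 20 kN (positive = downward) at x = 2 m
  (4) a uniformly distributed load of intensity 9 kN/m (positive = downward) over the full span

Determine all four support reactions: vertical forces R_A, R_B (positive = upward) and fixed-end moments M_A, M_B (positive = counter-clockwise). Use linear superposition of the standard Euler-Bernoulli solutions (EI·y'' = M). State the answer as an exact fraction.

Load 1 — triangular load w₀=11 kN/m (0→w₀ over full span):
  R_A = 3w₀L/20 = 3·11·4/20 = 33/5 kN
  M_A = w₀L²/30 = 11·4²/30 = 88/15 kN·m
  R_B = 7w₀L/20 = 7·11·4/20 = 77/5 kN
  M_B = -w₀L²/20 = -11·4²/20 = -44/5 kN·m
Load 2 — point force P=3 kN at a=8/3 m (b=L-a=4/3):
  R_A = Pb²(3a+b)/L³ = 3·(4/3)²·(3·(8/3)+(4/3))/4³ = 7/9 kN
  M_A = Pab²/L² = 3·(8/3)·(4/3)²/4² = 8/9 kN·m
  R_B = Pa²(a+3b)/L³ = 3·(8/3)²·((8/3)+3·(4/3))/4³ = 20/9 kN
  M_B = -Pa²b/L² = -3·(8/3)²·(4/3)/4² = -16/9 kN·m
Load 3 — point force P=20 kN at a=2 m (b=L-a=2):
  R_A = Pb²(3a+b)/L³ = 20·2²·(3·2+2)/4³ = 10 kN
  M_A = Pab²/L² = 20·2·2²/4² = 10 kN·m
  R_B = Pa²(a+3b)/L³ = 20·2²·(2+3·2)/4³ = 10 kN
  M_B = -Pa²b/L² = -20·2²·2/4² = -10 kN·m
Load 4 — uniform load w=9 kN/m over full span:
  R_A = wL/2 = 9·4/2 = 18 kN
  M_A = wL²/12 = 9·4²/12 = 12 kN·m
  R_B = wL/2 = 9·4/2 = 18 kN
  M_B = -wL²/12 = -9·4²/12 = -12 kN·m
Superposition: R_A = 1592/45 kN, M_A = 1294/45 kN·m, R_B = 2053/45 kN, M_B = -1466/45 kN·m

R_A = 1592/45 kN, M_A = 1294/45 kN·m, R_B = 2053/45 kN, M_B = -1466/45 kN·m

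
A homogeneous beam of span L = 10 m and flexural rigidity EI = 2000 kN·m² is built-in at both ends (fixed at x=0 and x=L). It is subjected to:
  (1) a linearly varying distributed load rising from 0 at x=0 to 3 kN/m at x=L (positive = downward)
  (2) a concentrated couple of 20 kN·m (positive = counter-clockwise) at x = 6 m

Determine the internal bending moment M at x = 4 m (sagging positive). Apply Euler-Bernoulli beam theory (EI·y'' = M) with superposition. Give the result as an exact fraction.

M(4) = 248/25 kN·m

Load 1 — triangular load w₀=3 kN/m (0→w₀ over full span):
  M_1 = 3w₀Lx/20 - w₀L²/30 - w₀x³/(6L) = 3·3·10·4/20 - 3·10²/30 - 3·4³/(6·10) = 24/5 kN·m
Load 2 — applied couple M₀=20 kN·m at a=6 m (b=L-a=4):
  M_2 = R_Ax - M_A  [x≤a] with R_A=72/25, M_A=32/5 = (72/25)·4 - (32/5) = 128/25 kN·m
Superposition: M = Σ M_i = 248/25 kN·m ≈ 9.920000 kN·m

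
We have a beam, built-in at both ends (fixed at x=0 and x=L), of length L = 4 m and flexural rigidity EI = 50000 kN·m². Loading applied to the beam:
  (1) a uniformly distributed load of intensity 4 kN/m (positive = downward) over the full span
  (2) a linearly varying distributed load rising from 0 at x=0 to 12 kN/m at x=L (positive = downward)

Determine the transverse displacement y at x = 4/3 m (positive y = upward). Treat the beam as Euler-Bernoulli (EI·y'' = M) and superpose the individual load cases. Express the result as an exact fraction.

y(4/3) = -128/1265625 m

Load 1 — uniform load w=4 kN/m over full span:
  y_1 = -wx²(L-x)²/(24EI) = -4·(4/3)²·(4-(4/3))²/(24·50000) = -32/759375 m
Load 2 — triangular load w₀=12 kN/m (0→w₀ over full span):
  y_2 = -w₀x²(L-x)²(x+2L)/(120LEI) = -12·(4/3)²·(4-(4/3))²·((4/3)+2·4)/(120·4·50000) = -224/3796875 m
Superposition: y = Σ y_i = -128/1265625 m ≈ -0.000101 m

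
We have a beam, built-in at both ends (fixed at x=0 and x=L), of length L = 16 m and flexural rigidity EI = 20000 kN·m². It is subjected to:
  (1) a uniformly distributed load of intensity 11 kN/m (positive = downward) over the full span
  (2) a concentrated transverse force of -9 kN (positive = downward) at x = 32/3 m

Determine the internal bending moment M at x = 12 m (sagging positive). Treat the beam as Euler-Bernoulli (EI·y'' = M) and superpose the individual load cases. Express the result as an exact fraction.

M(12) = 24 kN·m

Load 1 — uniform load w=11 kN/m over full span:
  M_1 = wLx/2 - wL²/12 - wx²/2 = 11·16·12/2 - 11·16²/12 - 11·12²/2 = 88/3 kN·m
Load 2 — point force P=-9 kN at a=32/3 m (b=L-a=16/3):
  M_2 = Pa²(a+3b)(L-x)/L³ - Pa²b/L²  [x>a] = (-9)·(32/3)²·((32/3)+3·(16/3))·(16-12)/16³ - (-9)·(32/3)²·(16/3)/16² = -16/3 kN·m
Superposition: M = Σ M_i = 24 kN·m ≈ 24.000000 kN·m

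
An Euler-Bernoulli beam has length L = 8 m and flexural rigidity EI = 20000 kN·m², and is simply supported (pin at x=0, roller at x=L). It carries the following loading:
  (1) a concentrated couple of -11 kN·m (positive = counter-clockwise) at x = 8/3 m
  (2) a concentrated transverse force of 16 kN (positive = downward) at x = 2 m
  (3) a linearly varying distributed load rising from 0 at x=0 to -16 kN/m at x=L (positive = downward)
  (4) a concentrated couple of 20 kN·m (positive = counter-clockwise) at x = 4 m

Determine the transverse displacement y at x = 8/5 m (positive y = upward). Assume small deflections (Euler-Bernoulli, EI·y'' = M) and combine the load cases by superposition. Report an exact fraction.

Load 1 — applied couple M₀=-11 kN·m at a=8/3 m (b=L-a=16/3):
  y_1 = (M₀x³/(6L)+C₁x)/EI  [x≤a] with C₁=M₀(3b²-L²)/(6L)=-44/9 = ((-11)·(8/5)³/(6·8)+(-44/9)·(8/5))/20000 = -308/703125 m
Load 2 — point force P=16 kN at a=2 m (b=L-a=6):
  y_2 = -Pbx(L²-b²-x²)/(6LEI)  [x≤a] = -16·6·(8/5)·(8²-6²-(8/5)²)/(6·8·20000) = -318/78125 m
Load 3 — triangular load w₀=-16 kN/m (0→w₀ over full span):
  y_3 = -w₀x(7L⁴-10L²x²+3x⁴)/(360LEI) = -(-16)·(8/5)·(7·8⁴-10·8²·(8/5)²+3·(8/5)⁴)/(360·8·20000) = 352256/29296875 m
Load 4 — applied couple M₀=20 kN·m at a=4 m (b=L-a=4):
  y_4 = (M₀x³/(6L)+C₁x)/EI  [x≤a] with C₁=M₀(3b²-L²)/(6L)=-20/3 = (20·(8/5)³/(6·8)+(-20/3)·(8/5))/20000 = -7/15625 m
Superposition: y = Σ y_i = 621143/87890625 m ≈ 0.007067 m

y(8/5) = 621143/87890625 m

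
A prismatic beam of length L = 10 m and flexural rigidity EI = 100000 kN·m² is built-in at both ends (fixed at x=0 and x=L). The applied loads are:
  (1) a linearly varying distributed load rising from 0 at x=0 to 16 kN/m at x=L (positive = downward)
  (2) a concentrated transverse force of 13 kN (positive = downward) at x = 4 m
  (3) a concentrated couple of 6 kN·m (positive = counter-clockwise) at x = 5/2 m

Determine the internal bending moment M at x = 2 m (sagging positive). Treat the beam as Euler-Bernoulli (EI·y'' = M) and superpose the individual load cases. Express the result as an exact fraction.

Load 1 — triangular load w₀=16 kN/m (0→w₀ over full span):
  M_1 = 3w₀Lx/20 - w₀L²/30 - w₀x³/(6L) = 3·16·10·2/20 - 16·10²/30 - 16·2³/(6·10) = -112/15 kN·m
Load 2 — point force P=13 kN at a=4 m (b=L-a=6):
  M_2 = Pb²(3a+b)x/L³ - Pab²/L²  [x≤a] = 13·6²·(3·4+6)·2/10³ - 13·4·6²/10² = -234/125 kN·m
Load 3 — applied couple M₀=6 kN·m at a=5/2 m (b=L-a=15/2):
  M_3 = R_Ax - M_A  [x≤a] with R_A=27/40, M_A=-9/8 = (27/40)·2 - (-9/8) = 99/40 kN·m
Superposition: M = Σ M_i = -20591/3000 kN·m ≈ -6.863667 kN·m

M(2) = -20591/3000 kN·m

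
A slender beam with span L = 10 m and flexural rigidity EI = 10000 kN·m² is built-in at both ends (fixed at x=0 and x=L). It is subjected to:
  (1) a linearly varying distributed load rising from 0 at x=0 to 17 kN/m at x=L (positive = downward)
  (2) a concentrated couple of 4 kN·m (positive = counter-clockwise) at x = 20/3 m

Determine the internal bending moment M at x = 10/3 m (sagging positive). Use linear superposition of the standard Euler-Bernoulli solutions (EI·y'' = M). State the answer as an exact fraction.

M(10/3) = 1481/81 kN·m

Load 1 — triangular load w₀=17 kN/m (0→w₀ over full span):
  M_1 = 3w₀Lx/20 - w₀L²/30 - w₀x³/(6L) = 3·17·10·(10/3)/20 - 17·10²/30 - 17·(10/3)³/(6·10) = 1445/81 kN·m
Load 2 — applied couple M₀=4 kN·m at a=20/3 m (b=L-a=10/3):
  M_2 = R_Ax - M_A  [x≤a] with R_A=8/15, M_A=4/3 = (8/15)·(10/3) - (4/3) = 4/9 kN·m
Superposition: M = Σ M_i = 1481/81 kN·m ≈ 18.283951 kN·m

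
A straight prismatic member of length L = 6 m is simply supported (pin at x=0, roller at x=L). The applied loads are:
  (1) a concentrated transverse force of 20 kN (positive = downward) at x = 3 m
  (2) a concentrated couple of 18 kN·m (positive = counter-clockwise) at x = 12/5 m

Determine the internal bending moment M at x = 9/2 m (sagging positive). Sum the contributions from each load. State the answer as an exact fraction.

M(9/2) = 21/2 kN·m

Load 1 — point force P=20 kN at a=3 m (b=L-a=3):
  M_1 = Pa(L-x)/L  [x>a] = 20·3·(6-(9/2))/6 = 15 kN·m
Load 2 — applied couple M₀=18 kN·m at a=12/5 m (b=L-a=18/5):
  M_2 = M₀x/L - M₀  [x>a] = 18·(9/2)/6 - 18 = -9/2 kN·m
Superposition: M = Σ M_i = 21/2 kN·m ≈ 10.500000 kN·m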